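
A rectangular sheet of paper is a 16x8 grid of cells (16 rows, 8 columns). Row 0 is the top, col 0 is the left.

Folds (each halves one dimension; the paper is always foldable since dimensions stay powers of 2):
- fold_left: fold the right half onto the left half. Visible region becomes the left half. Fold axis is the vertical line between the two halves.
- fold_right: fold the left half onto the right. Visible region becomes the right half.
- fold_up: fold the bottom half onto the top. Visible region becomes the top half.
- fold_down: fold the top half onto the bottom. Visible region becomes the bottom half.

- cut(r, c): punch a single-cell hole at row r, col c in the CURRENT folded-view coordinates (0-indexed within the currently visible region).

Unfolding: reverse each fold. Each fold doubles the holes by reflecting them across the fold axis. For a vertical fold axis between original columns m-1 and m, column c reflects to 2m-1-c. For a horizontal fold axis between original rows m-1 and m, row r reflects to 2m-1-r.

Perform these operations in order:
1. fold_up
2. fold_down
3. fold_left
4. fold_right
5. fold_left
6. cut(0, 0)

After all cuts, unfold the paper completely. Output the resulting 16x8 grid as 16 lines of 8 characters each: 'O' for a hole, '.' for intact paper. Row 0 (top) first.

Op 1 fold_up: fold axis h@8; visible region now rows[0,8) x cols[0,8) = 8x8
Op 2 fold_down: fold axis h@4; visible region now rows[4,8) x cols[0,8) = 4x8
Op 3 fold_left: fold axis v@4; visible region now rows[4,8) x cols[0,4) = 4x4
Op 4 fold_right: fold axis v@2; visible region now rows[4,8) x cols[2,4) = 4x2
Op 5 fold_left: fold axis v@3; visible region now rows[4,8) x cols[2,3) = 4x1
Op 6 cut(0, 0): punch at orig (4,2); cuts so far [(4, 2)]; region rows[4,8) x cols[2,3) = 4x1
Unfold 1 (reflect across v@3): 2 holes -> [(4, 2), (4, 3)]
Unfold 2 (reflect across v@2): 4 holes -> [(4, 0), (4, 1), (4, 2), (4, 3)]
Unfold 3 (reflect across v@4): 8 holes -> [(4, 0), (4, 1), (4, 2), (4, 3), (4, 4), (4, 5), (4, 6), (4, 7)]
Unfold 4 (reflect across h@4): 16 holes -> [(3, 0), (3, 1), (3, 2), (3, 3), (3, 4), (3, 5), (3, 6), (3, 7), (4, 0), (4, 1), (4, 2), (4, 3), (4, 4), (4, 5), (4, 6), (4, 7)]
Unfold 5 (reflect across h@8): 32 holes -> [(3, 0), (3, 1), (3, 2), (3, 3), (3, 4), (3, 5), (3, 6), (3, 7), (4, 0), (4, 1), (4, 2), (4, 3), (4, 4), (4, 5), (4, 6), (4, 7), (11, 0), (11, 1), (11, 2), (11, 3), (11, 4), (11, 5), (11, 6), (11, 7), (12, 0), (12, 1), (12, 2), (12, 3), (12, 4), (12, 5), (12, 6), (12, 7)]

Answer: ........
........
........
OOOOOOOO
OOOOOOOO
........
........
........
........
........
........
OOOOOOOO
OOOOOOOO
........
........
........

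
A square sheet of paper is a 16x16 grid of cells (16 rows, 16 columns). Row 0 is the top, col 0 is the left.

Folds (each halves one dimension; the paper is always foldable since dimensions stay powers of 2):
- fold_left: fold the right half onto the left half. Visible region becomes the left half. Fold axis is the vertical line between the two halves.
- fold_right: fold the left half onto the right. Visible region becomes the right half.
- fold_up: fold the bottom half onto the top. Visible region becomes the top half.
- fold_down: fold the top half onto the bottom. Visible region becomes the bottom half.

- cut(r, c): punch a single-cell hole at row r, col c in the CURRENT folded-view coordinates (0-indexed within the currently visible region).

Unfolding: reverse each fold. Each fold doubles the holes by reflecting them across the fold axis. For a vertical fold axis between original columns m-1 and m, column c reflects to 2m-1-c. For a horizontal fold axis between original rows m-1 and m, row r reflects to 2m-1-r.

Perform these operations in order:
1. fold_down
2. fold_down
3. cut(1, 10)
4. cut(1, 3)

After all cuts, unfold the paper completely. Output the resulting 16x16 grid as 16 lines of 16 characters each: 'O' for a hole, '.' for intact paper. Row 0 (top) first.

Answer: ................
................
...O......O.....
................
................
...O......O.....
................
................
................
................
...O......O.....
................
................
...O......O.....
................
................

Derivation:
Op 1 fold_down: fold axis h@8; visible region now rows[8,16) x cols[0,16) = 8x16
Op 2 fold_down: fold axis h@12; visible region now rows[12,16) x cols[0,16) = 4x16
Op 3 cut(1, 10): punch at orig (13,10); cuts so far [(13, 10)]; region rows[12,16) x cols[0,16) = 4x16
Op 4 cut(1, 3): punch at orig (13,3); cuts so far [(13, 3), (13, 10)]; region rows[12,16) x cols[0,16) = 4x16
Unfold 1 (reflect across h@12): 4 holes -> [(10, 3), (10, 10), (13, 3), (13, 10)]
Unfold 2 (reflect across h@8): 8 holes -> [(2, 3), (2, 10), (5, 3), (5, 10), (10, 3), (10, 10), (13, 3), (13, 10)]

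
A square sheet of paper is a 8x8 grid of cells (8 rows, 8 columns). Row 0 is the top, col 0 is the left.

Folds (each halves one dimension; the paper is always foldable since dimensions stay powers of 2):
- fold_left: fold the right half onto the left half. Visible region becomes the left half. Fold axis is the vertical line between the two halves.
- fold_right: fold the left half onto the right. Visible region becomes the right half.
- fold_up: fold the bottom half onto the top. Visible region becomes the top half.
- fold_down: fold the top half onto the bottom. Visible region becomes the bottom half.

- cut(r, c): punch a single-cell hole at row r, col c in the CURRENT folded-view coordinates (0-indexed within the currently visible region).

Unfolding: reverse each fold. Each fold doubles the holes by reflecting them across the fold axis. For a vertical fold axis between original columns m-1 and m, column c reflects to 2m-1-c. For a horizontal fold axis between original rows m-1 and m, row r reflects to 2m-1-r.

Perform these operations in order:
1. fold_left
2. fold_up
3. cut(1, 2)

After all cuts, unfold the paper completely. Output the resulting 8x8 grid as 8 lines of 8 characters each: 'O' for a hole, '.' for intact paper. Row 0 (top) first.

Answer: ........
..O..O..
........
........
........
........
..O..O..
........

Derivation:
Op 1 fold_left: fold axis v@4; visible region now rows[0,8) x cols[0,4) = 8x4
Op 2 fold_up: fold axis h@4; visible region now rows[0,4) x cols[0,4) = 4x4
Op 3 cut(1, 2): punch at orig (1,2); cuts so far [(1, 2)]; region rows[0,4) x cols[0,4) = 4x4
Unfold 1 (reflect across h@4): 2 holes -> [(1, 2), (6, 2)]
Unfold 2 (reflect across v@4): 4 holes -> [(1, 2), (1, 5), (6, 2), (6, 5)]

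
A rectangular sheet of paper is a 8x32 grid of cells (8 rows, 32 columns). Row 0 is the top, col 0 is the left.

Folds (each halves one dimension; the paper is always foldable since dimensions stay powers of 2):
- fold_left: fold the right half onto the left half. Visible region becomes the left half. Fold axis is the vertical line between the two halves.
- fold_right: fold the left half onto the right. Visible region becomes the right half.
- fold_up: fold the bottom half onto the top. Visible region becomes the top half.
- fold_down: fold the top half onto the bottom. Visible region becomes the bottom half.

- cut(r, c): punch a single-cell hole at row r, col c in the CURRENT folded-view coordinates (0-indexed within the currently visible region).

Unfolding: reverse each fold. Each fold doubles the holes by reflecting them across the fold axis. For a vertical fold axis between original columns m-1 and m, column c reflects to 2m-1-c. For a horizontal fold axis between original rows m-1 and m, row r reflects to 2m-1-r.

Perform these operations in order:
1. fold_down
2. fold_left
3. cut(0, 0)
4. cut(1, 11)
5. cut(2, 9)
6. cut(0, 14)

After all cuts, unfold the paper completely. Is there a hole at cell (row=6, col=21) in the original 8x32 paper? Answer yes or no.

Op 1 fold_down: fold axis h@4; visible region now rows[4,8) x cols[0,32) = 4x32
Op 2 fold_left: fold axis v@16; visible region now rows[4,8) x cols[0,16) = 4x16
Op 3 cut(0, 0): punch at orig (4,0); cuts so far [(4, 0)]; region rows[4,8) x cols[0,16) = 4x16
Op 4 cut(1, 11): punch at orig (5,11); cuts so far [(4, 0), (5, 11)]; region rows[4,8) x cols[0,16) = 4x16
Op 5 cut(2, 9): punch at orig (6,9); cuts so far [(4, 0), (5, 11), (6, 9)]; region rows[4,8) x cols[0,16) = 4x16
Op 6 cut(0, 14): punch at orig (4,14); cuts so far [(4, 0), (4, 14), (5, 11), (6, 9)]; region rows[4,8) x cols[0,16) = 4x16
Unfold 1 (reflect across v@16): 8 holes -> [(4, 0), (4, 14), (4, 17), (4, 31), (5, 11), (5, 20), (6, 9), (6, 22)]
Unfold 2 (reflect across h@4): 16 holes -> [(1, 9), (1, 22), (2, 11), (2, 20), (3, 0), (3, 14), (3, 17), (3, 31), (4, 0), (4, 14), (4, 17), (4, 31), (5, 11), (5, 20), (6, 9), (6, 22)]
Holes: [(1, 9), (1, 22), (2, 11), (2, 20), (3, 0), (3, 14), (3, 17), (3, 31), (4, 0), (4, 14), (4, 17), (4, 31), (5, 11), (5, 20), (6, 9), (6, 22)]

Answer: no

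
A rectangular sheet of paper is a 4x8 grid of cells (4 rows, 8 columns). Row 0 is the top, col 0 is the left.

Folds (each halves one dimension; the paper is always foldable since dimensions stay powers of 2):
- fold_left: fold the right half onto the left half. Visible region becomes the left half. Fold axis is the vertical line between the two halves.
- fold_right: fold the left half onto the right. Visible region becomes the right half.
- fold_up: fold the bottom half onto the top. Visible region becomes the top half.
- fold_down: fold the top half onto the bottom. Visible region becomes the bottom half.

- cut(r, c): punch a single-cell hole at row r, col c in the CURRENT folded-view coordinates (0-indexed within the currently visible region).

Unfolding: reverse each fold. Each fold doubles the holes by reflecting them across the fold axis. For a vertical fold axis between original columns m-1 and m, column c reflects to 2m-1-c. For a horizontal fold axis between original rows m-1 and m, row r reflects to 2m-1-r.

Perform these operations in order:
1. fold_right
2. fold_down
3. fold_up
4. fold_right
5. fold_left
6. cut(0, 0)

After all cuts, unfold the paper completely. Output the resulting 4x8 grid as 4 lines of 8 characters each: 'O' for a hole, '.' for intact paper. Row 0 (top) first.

Answer: OOOOOOOO
OOOOOOOO
OOOOOOOO
OOOOOOOO

Derivation:
Op 1 fold_right: fold axis v@4; visible region now rows[0,4) x cols[4,8) = 4x4
Op 2 fold_down: fold axis h@2; visible region now rows[2,4) x cols[4,8) = 2x4
Op 3 fold_up: fold axis h@3; visible region now rows[2,3) x cols[4,8) = 1x4
Op 4 fold_right: fold axis v@6; visible region now rows[2,3) x cols[6,8) = 1x2
Op 5 fold_left: fold axis v@7; visible region now rows[2,3) x cols[6,7) = 1x1
Op 6 cut(0, 0): punch at orig (2,6); cuts so far [(2, 6)]; region rows[2,3) x cols[6,7) = 1x1
Unfold 1 (reflect across v@7): 2 holes -> [(2, 6), (2, 7)]
Unfold 2 (reflect across v@6): 4 holes -> [(2, 4), (2, 5), (2, 6), (2, 7)]
Unfold 3 (reflect across h@3): 8 holes -> [(2, 4), (2, 5), (2, 6), (2, 7), (3, 4), (3, 5), (3, 6), (3, 7)]
Unfold 4 (reflect across h@2): 16 holes -> [(0, 4), (0, 5), (0, 6), (0, 7), (1, 4), (1, 5), (1, 6), (1, 7), (2, 4), (2, 5), (2, 6), (2, 7), (3, 4), (3, 5), (3, 6), (3, 7)]
Unfold 5 (reflect across v@4): 32 holes -> [(0, 0), (0, 1), (0, 2), (0, 3), (0, 4), (0, 5), (0, 6), (0, 7), (1, 0), (1, 1), (1, 2), (1, 3), (1, 4), (1, 5), (1, 6), (1, 7), (2, 0), (2, 1), (2, 2), (2, 3), (2, 4), (2, 5), (2, 6), (2, 7), (3, 0), (3, 1), (3, 2), (3, 3), (3, 4), (3, 5), (3, 6), (3, 7)]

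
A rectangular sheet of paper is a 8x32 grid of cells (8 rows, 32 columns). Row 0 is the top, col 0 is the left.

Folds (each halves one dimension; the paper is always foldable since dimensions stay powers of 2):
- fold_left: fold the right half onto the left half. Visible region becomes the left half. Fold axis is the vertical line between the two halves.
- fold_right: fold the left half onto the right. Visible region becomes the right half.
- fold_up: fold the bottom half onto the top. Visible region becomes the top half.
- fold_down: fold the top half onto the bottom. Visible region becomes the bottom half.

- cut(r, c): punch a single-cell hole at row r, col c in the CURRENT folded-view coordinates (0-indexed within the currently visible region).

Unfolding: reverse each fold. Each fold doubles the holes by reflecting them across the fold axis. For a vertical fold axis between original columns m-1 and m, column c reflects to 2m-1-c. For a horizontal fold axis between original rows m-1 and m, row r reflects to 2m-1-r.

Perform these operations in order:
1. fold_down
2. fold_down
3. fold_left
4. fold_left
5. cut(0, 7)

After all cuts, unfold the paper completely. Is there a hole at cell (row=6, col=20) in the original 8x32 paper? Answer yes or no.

Answer: no

Derivation:
Op 1 fold_down: fold axis h@4; visible region now rows[4,8) x cols[0,32) = 4x32
Op 2 fold_down: fold axis h@6; visible region now rows[6,8) x cols[0,32) = 2x32
Op 3 fold_left: fold axis v@16; visible region now rows[6,8) x cols[0,16) = 2x16
Op 4 fold_left: fold axis v@8; visible region now rows[6,8) x cols[0,8) = 2x8
Op 5 cut(0, 7): punch at orig (6,7); cuts so far [(6, 7)]; region rows[6,8) x cols[0,8) = 2x8
Unfold 1 (reflect across v@8): 2 holes -> [(6, 7), (6, 8)]
Unfold 2 (reflect across v@16): 4 holes -> [(6, 7), (6, 8), (6, 23), (6, 24)]
Unfold 3 (reflect across h@6): 8 holes -> [(5, 7), (5, 8), (5, 23), (5, 24), (6, 7), (6, 8), (6, 23), (6, 24)]
Unfold 4 (reflect across h@4): 16 holes -> [(1, 7), (1, 8), (1, 23), (1, 24), (2, 7), (2, 8), (2, 23), (2, 24), (5, 7), (5, 8), (5, 23), (5, 24), (6, 7), (6, 8), (6, 23), (6, 24)]
Holes: [(1, 7), (1, 8), (1, 23), (1, 24), (2, 7), (2, 8), (2, 23), (2, 24), (5, 7), (5, 8), (5, 23), (5, 24), (6, 7), (6, 8), (6, 23), (6, 24)]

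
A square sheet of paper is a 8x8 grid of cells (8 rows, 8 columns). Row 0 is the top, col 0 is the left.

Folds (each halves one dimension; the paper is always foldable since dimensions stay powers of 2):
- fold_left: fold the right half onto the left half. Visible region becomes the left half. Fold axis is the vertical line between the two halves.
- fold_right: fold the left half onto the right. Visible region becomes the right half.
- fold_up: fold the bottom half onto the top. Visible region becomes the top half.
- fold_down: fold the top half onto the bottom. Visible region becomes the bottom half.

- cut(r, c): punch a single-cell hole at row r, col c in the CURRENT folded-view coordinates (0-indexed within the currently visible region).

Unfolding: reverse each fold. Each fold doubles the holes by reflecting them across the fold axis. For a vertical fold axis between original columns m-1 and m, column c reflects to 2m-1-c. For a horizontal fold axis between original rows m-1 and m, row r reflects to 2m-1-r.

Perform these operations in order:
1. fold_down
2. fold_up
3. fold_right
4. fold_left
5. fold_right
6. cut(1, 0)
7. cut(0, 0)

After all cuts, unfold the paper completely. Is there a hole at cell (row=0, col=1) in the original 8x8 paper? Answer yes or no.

Answer: yes

Derivation:
Op 1 fold_down: fold axis h@4; visible region now rows[4,8) x cols[0,8) = 4x8
Op 2 fold_up: fold axis h@6; visible region now rows[4,6) x cols[0,8) = 2x8
Op 3 fold_right: fold axis v@4; visible region now rows[4,6) x cols[4,8) = 2x4
Op 4 fold_left: fold axis v@6; visible region now rows[4,6) x cols[4,6) = 2x2
Op 5 fold_right: fold axis v@5; visible region now rows[4,6) x cols[5,6) = 2x1
Op 6 cut(1, 0): punch at orig (5,5); cuts so far [(5, 5)]; region rows[4,6) x cols[5,6) = 2x1
Op 7 cut(0, 0): punch at orig (4,5); cuts so far [(4, 5), (5, 5)]; region rows[4,6) x cols[5,6) = 2x1
Unfold 1 (reflect across v@5): 4 holes -> [(4, 4), (4, 5), (5, 4), (5, 5)]
Unfold 2 (reflect across v@6): 8 holes -> [(4, 4), (4, 5), (4, 6), (4, 7), (5, 4), (5, 5), (5, 6), (5, 7)]
Unfold 3 (reflect across v@4): 16 holes -> [(4, 0), (4, 1), (4, 2), (4, 3), (4, 4), (4, 5), (4, 6), (4, 7), (5, 0), (5, 1), (5, 2), (5, 3), (5, 4), (5, 5), (5, 6), (5, 7)]
Unfold 4 (reflect across h@6): 32 holes -> [(4, 0), (4, 1), (4, 2), (4, 3), (4, 4), (4, 5), (4, 6), (4, 7), (5, 0), (5, 1), (5, 2), (5, 3), (5, 4), (5, 5), (5, 6), (5, 7), (6, 0), (6, 1), (6, 2), (6, 3), (6, 4), (6, 5), (6, 6), (6, 7), (7, 0), (7, 1), (7, 2), (7, 3), (7, 4), (7, 5), (7, 6), (7, 7)]
Unfold 5 (reflect across h@4): 64 holes -> [(0, 0), (0, 1), (0, 2), (0, 3), (0, 4), (0, 5), (0, 6), (0, 7), (1, 0), (1, 1), (1, 2), (1, 3), (1, 4), (1, 5), (1, 6), (1, 7), (2, 0), (2, 1), (2, 2), (2, 3), (2, 4), (2, 5), (2, 6), (2, 7), (3, 0), (3, 1), (3, 2), (3, 3), (3, 4), (3, 5), (3, 6), (3, 7), (4, 0), (4, 1), (4, 2), (4, 3), (4, 4), (4, 5), (4, 6), (4, 7), (5, 0), (5, 1), (5, 2), (5, 3), (5, 4), (5, 5), (5, 6), (5, 7), (6, 0), (6, 1), (6, 2), (6, 3), (6, 4), (6, 5), (6, 6), (6, 7), (7, 0), (7, 1), (7, 2), (7, 3), (7, 4), (7, 5), (7, 6), (7, 7)]
Holes: [(0, 0), (0, 1), (0, 2), (0, 3), (0, 4), (0, 5), (0, 6), (0, 7), (1, 0), (1, 1), (1, 2), (1, 3), (1, 4), (1, 5), (1, 6), (1, 7), (2, 0), (2, 1), (2, 2), (2, 3), (2, 4), (2, 5), (2, 6), (2, 7), (3, 0), (3, 1), (3, 2), (3, 3), (3, 4), (3, 5), (3, 6), (3, 7), (4, 0), (4, 1), (4, 2), (4, 3), (4, 4), (4, 5), (4, 6), (4, 7), (5, 0), (5, 1), (5, 2), (5, 3), (5, 4), (5, 5), (5, 6), (5, 7), (6, 0), (6, 1), (6, 2), (6, 3), (6, 4), (6, 5), (6, 6), (6, 7), (7, 0), (7, 1), (7, 2), (7, 3), (7, 4), (7, 5), (7, 6), (7, 7)]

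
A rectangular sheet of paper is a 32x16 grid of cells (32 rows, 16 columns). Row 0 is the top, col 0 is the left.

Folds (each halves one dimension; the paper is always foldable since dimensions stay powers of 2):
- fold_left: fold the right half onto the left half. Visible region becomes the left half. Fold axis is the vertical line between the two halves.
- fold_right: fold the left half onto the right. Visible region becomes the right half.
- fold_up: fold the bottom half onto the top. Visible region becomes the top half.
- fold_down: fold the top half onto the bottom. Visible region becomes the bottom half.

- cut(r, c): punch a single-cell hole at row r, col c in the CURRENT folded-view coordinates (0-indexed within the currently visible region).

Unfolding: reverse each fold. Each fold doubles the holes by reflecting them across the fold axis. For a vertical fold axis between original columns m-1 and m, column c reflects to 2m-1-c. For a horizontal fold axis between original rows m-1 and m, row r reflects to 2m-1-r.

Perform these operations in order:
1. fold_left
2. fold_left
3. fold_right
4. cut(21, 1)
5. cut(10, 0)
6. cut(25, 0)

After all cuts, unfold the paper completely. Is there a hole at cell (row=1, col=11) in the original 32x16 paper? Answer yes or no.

Op 1 fold_left: fold axis v@8; visible region now rows[0,32) x cols[0,8) = 32x8
Op 2 fold_left: fold axis v@4; visible region now rows[0,32) x cols[0,4) = 32x4
Op 3 fold_right: fold axis v@2; visible region now rows[0,32) x cols[2,4) = 32x2
Op 4 cut(21, 1): punch at orig (21,3); cuts so far [(21, 3)]; region rows[0,32) x cols[2,4) = 32x2
Op 5 cut(10, 0): punch at orig (10,2); cuts so far [(10, 2), (21, 3)]; region rows[0,32) x cols[2,4) = 32x2
Op 6 cut(25, 0): punch at orig (25,2); cuts so far [(10, 2), (21, 3), (25, 2)]; region rows[0,32) x cols[2,4) = 32x2
Unfold 1 (reflect across v@2): 6 holes -> [(10, 1), (10, 2), (21, 0), (21, 3), (25, 1), (25, 2)]
Unfold 2 (reflect across v@4): 12 holes -> [(10, 1), (10, 2), (10, 5), (10, 6), (21, 0), (21, 3), (21, 4), (21, 7), (25, 1), (25, 2), (25, 5), (25, 6)]
Unfold 3 (reflect across v@8): 24 holes -> [(10, 1), (10, 2), (10, 5), (10, 6), (10, 9), (10, 10), (10, 13), (10, 14), (21, 0), (21, 3), (21, 4), (21, 7), (21, 8), (21, 11), (21, 12), (21, 15), (25, 1), (25, 2), (25, 5), (25, 6), (25, 9), (25, 10), (25, 13), (25, 14)]
Holes: [(10, 1), (10, 2), (10, 5), (10, 6), (10, 9), (10, 10), (10, 13), (10, 14), (21, 0), (21, 3), (21, 4), (21, 7), (21, 8), (21, 11), (21, 12), (21, 15), (25, 1), (25, 2), (25, 5), (25, 6), (25, 9), (25, 10), (25, 13), (25, 14)]

Answer: no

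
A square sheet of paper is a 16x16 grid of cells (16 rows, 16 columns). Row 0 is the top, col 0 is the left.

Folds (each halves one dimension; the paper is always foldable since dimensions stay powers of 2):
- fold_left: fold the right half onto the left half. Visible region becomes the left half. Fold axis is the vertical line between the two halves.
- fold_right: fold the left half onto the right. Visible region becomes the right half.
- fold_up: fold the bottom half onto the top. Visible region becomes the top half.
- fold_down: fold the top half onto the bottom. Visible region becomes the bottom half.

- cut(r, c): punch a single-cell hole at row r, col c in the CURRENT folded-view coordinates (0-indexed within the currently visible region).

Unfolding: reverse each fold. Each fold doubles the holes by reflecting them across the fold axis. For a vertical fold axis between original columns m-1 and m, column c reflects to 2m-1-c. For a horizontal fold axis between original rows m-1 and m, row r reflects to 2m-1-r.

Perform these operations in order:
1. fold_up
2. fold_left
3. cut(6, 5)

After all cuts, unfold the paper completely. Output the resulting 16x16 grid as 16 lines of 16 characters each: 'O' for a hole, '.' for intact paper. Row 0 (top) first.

Op 1 fold_up: fold axis h@8; visible region now rows[0,8) x cols[0,16) = 8x16
Op 2 fold_left: fold axis v@8; visible region now rows[0,8) x cols[0,8) = 8x8
Op 3 cut(6, 5): punch at orig (6,5); cuts so far [(6, 5)]; region rows[0,8) x cols[0,8) = 8x8
Unfold 1 (reflect across v@8): 2 holes -> [(6, 5), (6, 10)]
Unfold 2 (reflect across h@8): 4 holes -> [(6, 5), (6, 10), (9, 5), (9, 10)]

Answer: ................
................
................
................
................
................
.....O....O.....
................
................
.....O....O.....
................
................
................
................
................
................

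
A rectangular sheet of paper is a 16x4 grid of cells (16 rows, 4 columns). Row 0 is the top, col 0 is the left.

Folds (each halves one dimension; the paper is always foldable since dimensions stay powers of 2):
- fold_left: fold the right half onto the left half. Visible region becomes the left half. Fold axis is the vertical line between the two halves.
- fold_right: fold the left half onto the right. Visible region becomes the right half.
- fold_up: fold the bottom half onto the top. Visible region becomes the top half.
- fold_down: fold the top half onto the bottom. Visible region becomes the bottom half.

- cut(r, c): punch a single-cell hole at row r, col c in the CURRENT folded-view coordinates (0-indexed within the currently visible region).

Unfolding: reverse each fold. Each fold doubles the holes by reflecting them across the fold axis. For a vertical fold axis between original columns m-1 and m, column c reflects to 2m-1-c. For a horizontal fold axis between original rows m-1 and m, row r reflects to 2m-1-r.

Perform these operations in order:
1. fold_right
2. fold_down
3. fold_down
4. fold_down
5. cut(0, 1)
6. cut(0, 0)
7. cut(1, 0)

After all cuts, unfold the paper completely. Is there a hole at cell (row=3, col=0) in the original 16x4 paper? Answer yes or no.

Op 1 fold_right: fold axis v@2; visible region now rows[0,16) x cols[2,4) = 16x2
Op 2 fold_down: fold axis h@8; visible region now rows[8,16) x cols[2,4) = 8x2
Op 3 fold_down: fold axis h@12; visible region now rows[12,16) x cols[2,4) = 4x2
Op 4 fold_down: fold axis h@14; visible region now rows[14,16) x cols[2,4) = 2x2
Op 5 cut(0, 1): punch at orig (14,3); cuts so far [(14, 3)]; region rows[14,16) x cols[2,4) = 2x2
Op 6 cut(0, 0): punch at orig (14,2); cuts so far [(14, 2), (14, 3)]; region rows[14,16) x cols[2,4) = 2x2
Op 7 cut(1, 0): punch at orig (15,2); cuts so far [(14, 2), (14, 3), (15, 2)]; region rows[14,16) x cols[2,4) = 2x2
Unfold 1 (reflect across h@14): 6 holes -> [(12, 2), (13, 2), (13, 3), (14, 2), (14, 3), (15, 2)]
Unfold 2 (reflect across h@12): 12 holes -> [(8, 2), (9, 2), (9, 3), (10, 2), (10, 3), (11, 2), (12, 2), (13, 2), (13, 3), (14, 2), (14, 3), (15, 2)]
Unfold 3 (reflect across h@8): 24 holes -> [(0, 2), (1, 2), (1, 3), (2, 2), (2, 3), (3, 2), (4, 2), (5, 2), (5, 3), (6, 2), (6, 3), (7, 2), (8, 2), (9, 2), (9, 3), (10, 2), (10, 3), (11, 2), (12, 2), (13, 2), (13, 3), (14, 2), (14, 3), (15, 2)]
Unfold 4 (reflect across v@2): 48 holes -> [(0, 1), (0, 2), (1, 0), (1, 1), (1, 2), (1, 3), (2, 0), (2, 1), (2, 2), (2, 3), (3, 1), (3, 2), (4, 1), (4, 2), (5, 0), (5, 1), (5, 2), (5, 3), (6, 0), (6, 1), (6, 2), (6, 3), (7, 1), (7, 2), (8, 1), (8, 2), (9, 0), (9, 1), (9, 2), (9, 3), (10, 0), (10, 1), (10, 2), (10, 3), (11, 1), (11, 2), (12, 1), (12, 2), (13, 0), (13, 1), (13, 2), (13, 3), (14, 0), (14, 1), (14, 2), (14, 3), (15, 1), (15, 2)]
Holes: [(0, 1), (0, 2), (1, 0), (1, 1), (1, 2), (1, 3), (2, 0), (2, 1), (2, 2), (2, 3), (3, 1), (3, 2), (4, 1), (4, 2), (5, 0), (5, 1), (5, 2), (5, 3), (6, 0), (6, 1), (6, 2), (6, 3), (7, 1), (7, 2), (8, 1), (8, 2), (9, 0), (9, 1), (9, 2), (9, 3), (10, 0), (10, 1), (10, 2), (10, 3), (11, 1), (11, 2), (12, 1), (12, 2), (13, 0), (13, 1), (13, 2), (13, 3), (14, 0), (14, 1), (14, 2), (14, 3), (15, 1), (15, 2)]

Answer: no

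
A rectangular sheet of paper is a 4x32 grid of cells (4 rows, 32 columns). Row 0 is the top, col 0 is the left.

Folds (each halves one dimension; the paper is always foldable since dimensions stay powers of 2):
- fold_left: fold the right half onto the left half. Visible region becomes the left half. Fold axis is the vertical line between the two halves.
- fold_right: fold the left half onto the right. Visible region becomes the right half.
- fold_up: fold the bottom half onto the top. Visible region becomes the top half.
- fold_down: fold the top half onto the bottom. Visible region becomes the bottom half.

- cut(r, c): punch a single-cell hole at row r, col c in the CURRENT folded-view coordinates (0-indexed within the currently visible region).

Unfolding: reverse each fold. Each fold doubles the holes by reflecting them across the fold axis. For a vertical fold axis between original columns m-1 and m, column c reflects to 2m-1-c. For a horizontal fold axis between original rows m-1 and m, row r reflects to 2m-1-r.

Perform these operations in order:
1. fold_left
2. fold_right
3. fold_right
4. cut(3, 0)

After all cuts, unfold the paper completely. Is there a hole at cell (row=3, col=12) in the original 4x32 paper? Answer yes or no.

Op 1 fold_left: fold axis v@16; visible region now rows[0,4) x cols[0,16) = 4x16
Op 2 fold_right: fold axis v@8; visible region now rows[0,4) x cols[8,16) = 4x8
Op 3 fold_right: fold axis v@12; visible region now rows[0,4) x cols[12,16) = 4x4
Op 4 cut(3, 0): punch at orig (3,12); cuts so far [(3, 12)]; region rows[0,4) x cols[12,16) = 4x4
Unfold 1 (reflect across v@12): 2 holes -> [(3, 11), (3, 12)]
Unfold 2 (reflect across v@8): 4 holes -> [(3, 3), (3, 4), (3, 11), (3, 12)]
Unfold 3 (reflect across v@16): 8 holes -> [(3, 3), (3, 4), (3, 11), (3, 12), (3, 19), (3, 20), (3, 27), (3, 28)]
Holes: [(3, 3), (3, 4), (3, 11), (3, 12), (3, 19), (3, 20), (3, 27), (3, 28)]

Answer: yes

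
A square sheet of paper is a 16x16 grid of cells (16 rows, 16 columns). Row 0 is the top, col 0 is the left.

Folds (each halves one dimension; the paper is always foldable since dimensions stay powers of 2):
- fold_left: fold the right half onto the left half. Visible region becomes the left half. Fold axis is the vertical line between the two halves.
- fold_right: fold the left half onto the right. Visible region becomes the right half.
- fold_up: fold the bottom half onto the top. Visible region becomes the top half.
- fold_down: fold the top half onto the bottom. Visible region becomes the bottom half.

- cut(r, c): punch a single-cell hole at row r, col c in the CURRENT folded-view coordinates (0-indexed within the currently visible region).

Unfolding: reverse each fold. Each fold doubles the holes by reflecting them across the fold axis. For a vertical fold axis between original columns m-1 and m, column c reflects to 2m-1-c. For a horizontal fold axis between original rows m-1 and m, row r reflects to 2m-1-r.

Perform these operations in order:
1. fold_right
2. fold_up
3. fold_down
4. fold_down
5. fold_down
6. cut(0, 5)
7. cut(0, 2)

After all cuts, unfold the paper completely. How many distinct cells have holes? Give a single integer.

Op 1 fold_right: fold axis v@8; visible region now rows[0,16) x cols[8,16) = 16x8
Op 2 fold_up: fold axis h@8; visible region now rows[0,8) x cols[8,16) = 8x8
Op 3 fold_down: fold axis h@4; visible region now rows[4,8) x cols[8,16) = 4x8
Op 4 fold_down: fold axis h@6; visible region now rows[6,8) x cols[8,16) = 2x8
Op 5 fold_down: fold axis h@7; visible region now rows[7,8) x cols[8,16) = 1x8
Op 6 cut(0, 5): punch at orig (7,13); cuts so far [(7, 13)]; region rows[7,8) x cols[8,16) = 1x8
Op 7 cut(0, 2): punch at orig (7,10); cuts so far [(7, 10), (7, 13)]; region rows[7,8) x cols[8,16) = 1x8
Unfold 1 (reflect across h@7): 4 holes -> [(6, 10), (6, 13), (7, 10), (7, 13)]
Unfold 2 (reflect across h@6): 8 holes -> [(4, 10), (4, 13), (5, 10), (5, 13), (6, 10), (6, 13), (7, 10), (7, 13)]
Unfold 3 (reflect across h@4): 16 holes -> [(0, 10), (0, 13), (1, 10), (1, 13), (2, 10), (2, 13), (3, 10), (3, 13), (4, 10), (4, 13), (5, 10), (5, 13), (6, 10), (6, 13), (7, 10), (7, 13)]
Unfold 4 (reflect across h@8): 32 holes -> [(0, 10), (0, 13), (1, 10), (1, 13), (2, 10), (2, 13), (3, 10), (3, 13), (4, 10), (4, 13), (5, 10), (5, 13), (6, 10), (6, 13), (7, 10), (7, 13), (8, 10), (8, 13), (9, 10), (9, 13), (10, 10), (10, 13), (11, 10), (11, 13), (12, 10), (12, 13), (13, 10), (13, 13), (14, 10), (14, 13), (15, 10), (15, 13)]
Unfold 5 (reflect across v@8): 64 holes -> [(0, 2), (0, 5), (0, 10), (0, 13), (1, 2), (1, 5), (1, 10), (1, 13), (2, 2), (2, 5), (2, 10), (2, 13), (3, 2), (3, 5), (3, 10), (3, 13), (4, 2), (4, 5), (4, 10), (4, 13), (5, 2), (5, 5), (5, 10), (5, 13), (6, 2), (6, 5), (6, 10), (6, 13), (7, 2), (7, 5), (7, 10), (7, 13), (8, 2), (8, 5), (8, 10), (8, 13), (9, 2), (9, 5), (9, 10), (9, 13), (10, 2), (10, 5), (10, 10), (10, 13), (11, 2), (11, 5), (11, 10), (11, 13), (12, 2), (12, 5), (12, 10), (12, 13), (13, 2), (13, 5), (13, 10), (13, 13), (14, 2), (14, 5), (14, 10), (14, 13), (15, 2), (15, 5), (15, 10), (15, 13)]

Answer: 64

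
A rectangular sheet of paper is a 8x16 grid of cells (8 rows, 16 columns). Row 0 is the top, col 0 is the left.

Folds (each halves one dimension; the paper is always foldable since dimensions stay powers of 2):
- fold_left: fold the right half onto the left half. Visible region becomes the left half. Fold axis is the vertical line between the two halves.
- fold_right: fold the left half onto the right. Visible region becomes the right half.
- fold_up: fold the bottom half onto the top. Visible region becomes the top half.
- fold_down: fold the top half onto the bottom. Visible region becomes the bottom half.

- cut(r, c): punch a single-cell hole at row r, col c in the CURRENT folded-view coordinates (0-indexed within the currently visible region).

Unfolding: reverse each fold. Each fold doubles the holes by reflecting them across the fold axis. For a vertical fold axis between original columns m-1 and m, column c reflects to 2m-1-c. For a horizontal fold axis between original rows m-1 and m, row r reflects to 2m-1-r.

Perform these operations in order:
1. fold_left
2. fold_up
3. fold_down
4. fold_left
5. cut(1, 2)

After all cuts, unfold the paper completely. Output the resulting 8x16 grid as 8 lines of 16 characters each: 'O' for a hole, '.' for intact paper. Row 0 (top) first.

Answer: ..O..O....O..O..
................
................
..O..O....O..O..
..O..O....O..O..
................
................
..O..O....O..O..

Derivation:
Op 1 fold_left: fold axis v@8; visible region now rows[0,8) x cols[0,8) = 8x8
Op 2 fold_up: fold axis h@4; visible region now rows[0,4) x cols[0,8) = 4x8
Op 3 fold_down: fold axis h@2; visible region now rows[2,4) x cols[0,8) = 2x8
Op 4 fold_left: fold axis v@4; visible region now rows[2,4) x cols[0,4) = 2x4
Op 5 cut(1, 2): punch at orig (3,2); cuts so far [(3, 2)]; region rows[2,4) x cols[0,4) = 2x4
Unfold 1 (reflect across v@4): 2 holes -> [(3, 2), (3, 5)]
Unfold 2 (reflect across h@2): 4 holes -> [(0, 2), (0, 5), (3, 2), (3, 5)]
Unfold 3 (reflect across h@4): 8 holes -> [(0, 2), (0, 5), (3, 2), (3, 5), (4, 2), (4, 5), (7, 2), (7, 5)]
Unfold 4 (reflect across v@8): 16 holes -> [(0, 2), (0, 5), (0, 10), (0, 13), (3, 2), (3, 5), (3, 10), (3, 13), (4, 2), (4, 5), (4, 10), (4, 13), (7, 2), (7, 5), (7, 10), (7, 13)]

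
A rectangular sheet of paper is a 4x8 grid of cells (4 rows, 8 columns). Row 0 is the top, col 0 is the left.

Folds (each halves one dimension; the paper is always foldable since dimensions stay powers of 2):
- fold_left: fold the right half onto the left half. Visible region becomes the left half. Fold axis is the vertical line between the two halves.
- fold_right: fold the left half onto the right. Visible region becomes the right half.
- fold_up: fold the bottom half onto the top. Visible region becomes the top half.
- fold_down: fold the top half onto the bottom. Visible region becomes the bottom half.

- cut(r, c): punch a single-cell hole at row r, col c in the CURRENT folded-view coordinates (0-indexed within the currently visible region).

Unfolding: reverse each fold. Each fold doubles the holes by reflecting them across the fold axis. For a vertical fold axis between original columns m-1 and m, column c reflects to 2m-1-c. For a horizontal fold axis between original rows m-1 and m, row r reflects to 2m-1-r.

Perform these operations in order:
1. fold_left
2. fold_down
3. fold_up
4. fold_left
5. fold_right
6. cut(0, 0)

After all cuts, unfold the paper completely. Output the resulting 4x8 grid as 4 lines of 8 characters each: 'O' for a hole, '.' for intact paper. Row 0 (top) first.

Answer: OOOOOOOO
OOOOOOOO
OOOOOOOO
OOOOOOOO

Derivation:
Op 1 fold_left: fold axis v@4; visible region now rows[0,4) x cols[0,4) = 4x4
Op 2 fold_down: fold axis h@2; visible region now rows[2,4) x cols[0,4) = 2x4
Op 3 fold_up: fold axis h@3; visible region now rows[2,3) x cols[0,4) = 1x4
Op 4 fold_left: fold axis v@2; visible region now rows[2,3) x cols[0,2) = 1x2
Op 5 fold_right: fold axis v@1; visible region now rows[2,3) x cols[1,2) = 1x1
Op 6 cut(0, 0): punch at orig (2,1); cuts so far [(2, 1)]; region rows[2,3) x cols[1,2) = 1x1
Unfold 1 (reflect across v@1): 2 holes -> [(2, 0), (2, 1)]
Unfold 2 (reflect across v@2): 4 holes -> [(2, 0), (2, 1), (2, 2), (2, 3)]
Unfold 3 (reflect across h@3): 8 holes -> [(2, 0), (2, 1), (2, 2), (2, 3), (3, 0), (3, 1), (3, 2), (3, 3)]
Unfold 4 (reflect across h@2): 16 holes -> [(0, 0), (0, 1), (0, 2), (0, 3), (1, 0), (1, 1), (1, 2), (1, 3), (2, 0), (2, 1), (2, 2), (2, 3), (3, 0), (3, 1), (3, 2), (3, 3)]
Unfold 5 (reflect across v@4): 32 holes -> [(0, 0), (0, 1), (0, 2), (0, 3), (0, 4), (0, 5), (0, 6), (0, 7), (1, 0), (1, 1), (1, 2), (1, 3), (1, 4), (1, 5), (1, 6), (1, 7), (2, 0), (2, 1), (2, 2), (2, 3), (2, 4), (2, 5), (2, 6), (2, 7), (3, 0), (3, 1), (3, 2), (3, 3), (3, 4), (3, 5), (3, 6), (3, 7)]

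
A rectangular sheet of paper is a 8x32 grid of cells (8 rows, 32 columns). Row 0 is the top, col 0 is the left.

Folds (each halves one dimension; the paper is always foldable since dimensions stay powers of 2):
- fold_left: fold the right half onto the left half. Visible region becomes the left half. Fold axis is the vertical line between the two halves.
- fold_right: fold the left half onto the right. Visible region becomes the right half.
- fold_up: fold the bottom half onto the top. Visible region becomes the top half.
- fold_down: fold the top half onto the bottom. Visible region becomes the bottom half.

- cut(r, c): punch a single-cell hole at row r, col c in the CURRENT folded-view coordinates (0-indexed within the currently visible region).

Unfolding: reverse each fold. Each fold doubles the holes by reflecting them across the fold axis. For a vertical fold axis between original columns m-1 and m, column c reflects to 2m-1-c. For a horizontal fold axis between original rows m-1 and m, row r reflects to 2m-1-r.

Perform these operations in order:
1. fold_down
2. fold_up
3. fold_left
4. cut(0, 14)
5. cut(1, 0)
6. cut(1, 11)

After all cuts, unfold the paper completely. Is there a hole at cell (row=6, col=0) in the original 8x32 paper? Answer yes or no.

Op 1 fold_down: fold axis h@4; visible region now rows[4,8) x cols[0,32) = 4x32
Op 2 fold_up: fold axis h@6; visible region now rows[4,6) x cols[0,32) = 2x32
Op 3 fold_left: fold axis v@16; visible region now rows[4,6) x cols[0,16) = 2x16
Op 4 cut(0, 14): punch at orig (4,14); cuts so far [(4, 14)]; region rows[4,6) x cols[0,16) = 2x16
Op 5 cut(1, 0): punch at orig (5,0); cuts so far [(4, 14), (5, 0)]; region rows[4,6) x cols[0,16) = 2x16
Op 6 cut(1, 11): punch at orig (5,11); cuts so far [(4, 14), (5, 0), (5, 11)]; region rows[4,6) x cols[0,16) = 2x16
Unfold 1 (reflect across v@16): 6 holes -> [(4, 14), (4, 17), (5, 0), (5, 11), (5, 20), (5, 31)]
Unfold 2 (reflect across h@6): 12 holes -> [(4, 14), (4, 17), (5, 0), (5, 11), (5, 20), (5, 31), (6, 0), (6, 11), (6, 20), (6, 31), (7, 14), (7, 17)]
Unfold 3 (reflect across h@4): 24 holes -> [(0, 14), (0, 17), (1, 0), (1, 11), (1, 20), (1, 31), (2, 0), (2, 11), (2, 20), (2, 31), (3, 14), (3, 17), (4, 14), (4, 17), (5, 0), (5, 11), (5, 20), (5, 31), (6, 0), (6, 11), (6, 20), (6, 31), (7, 14), (7, 17)]
Holes: [(0, 14), (0, 17), (1, 0), (1, 11), (1, 20), (1, 31), (2, 0), (2, 11), (2, 20), (2, 31), (3, 14), (3, 17), (4, 14), (4, 17), (5, 0), (5, 11), (5, 20), (5, 31), (6, 0), (6, 11), (6, 20), (6, 31), (7, 14), (7, 17)]

Answer: yes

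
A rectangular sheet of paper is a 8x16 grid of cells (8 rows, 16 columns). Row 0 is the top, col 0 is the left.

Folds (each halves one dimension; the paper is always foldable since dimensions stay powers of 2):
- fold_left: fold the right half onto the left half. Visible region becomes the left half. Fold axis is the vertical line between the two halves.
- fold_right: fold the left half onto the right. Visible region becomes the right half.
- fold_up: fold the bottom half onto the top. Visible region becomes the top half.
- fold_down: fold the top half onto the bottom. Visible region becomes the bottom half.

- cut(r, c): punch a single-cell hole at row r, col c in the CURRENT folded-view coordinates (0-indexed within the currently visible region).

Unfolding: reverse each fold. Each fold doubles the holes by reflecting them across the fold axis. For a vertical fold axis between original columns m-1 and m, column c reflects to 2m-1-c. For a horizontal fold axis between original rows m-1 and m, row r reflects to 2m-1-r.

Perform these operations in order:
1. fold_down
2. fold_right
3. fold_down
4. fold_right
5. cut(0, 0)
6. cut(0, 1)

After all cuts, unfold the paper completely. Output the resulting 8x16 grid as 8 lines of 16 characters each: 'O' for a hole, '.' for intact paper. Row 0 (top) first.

Answer: ................
..OOOO....OOOO..
..OOOO....OOOO..
................
................
..OOOO....OOOO..
..OOOO....OOOO..
................

Derivation:
Op 1 fold_down: fold axis h@4; visible region now rows[4,8) x cols[0,16) = 4x16
Op 2 fold_right: fold axis v@8; visible region now rows[4,8) x cols[8,16) = 4x8
Op 3 fold_down: fold axis h@6; visible region now rows[6,8) x cols[8,16) = 2x8
Op 4 fold_right: fold axis v@12; visible region now rows[6,8) x cols[12,16) = 2x4
Op 5 cut(0, 0): punch at orig (6,12); cuts so far [(6, 12)]; region rows[6,8) x cols[12,16) = 2x4
Op 6 cut(0, 1): punch at orig (6,13); cuts so far [(6, 12), (6, 13)]; region rows[6,8) x cols[12,16) = 2x4
Unfold 1 (reflect across v@12): 4 holes -> [(6, 10), (6, 11), (6, 12), (6, 13)]
Unfold 2 (reflect across h@6): 8 holes -> [(5, 10), (5, 11), (5, 12), (5, 13), (6, 10), (6, 11), (6, 12), (6, 13)]
Unfold 3 (reflect across v@8): 16 holes -> [(5, 2), (5, 3), (5, 4), (5, 5), (5, 10), (5, 11), (5, 12), (5, 13), (6, 2), (6, 3), (6, 4), (6, 5), (6, 10), (6, 11), (6, 12), (6, 13)]
Unfold 4 (reflect across h@4): 32 holes -> [(1, 2), (1, 3), (1, 4), (1, 5), (1, 10), (1, 11), (1, 12), (1, 13), (2, 2), (2, 3), (2, 4), (2, 5), (2, 10), (2, 11), (2, 12), (2, 13), (5, 2), (5, 3), (5, 4), (5, 5), (5, 10), (5, 11), (5, 12), (5, 13), (6, 2), (6, 3), (6, 4), (6, 5), (6, 10), (6, 11), (6, 12), (6, 13)]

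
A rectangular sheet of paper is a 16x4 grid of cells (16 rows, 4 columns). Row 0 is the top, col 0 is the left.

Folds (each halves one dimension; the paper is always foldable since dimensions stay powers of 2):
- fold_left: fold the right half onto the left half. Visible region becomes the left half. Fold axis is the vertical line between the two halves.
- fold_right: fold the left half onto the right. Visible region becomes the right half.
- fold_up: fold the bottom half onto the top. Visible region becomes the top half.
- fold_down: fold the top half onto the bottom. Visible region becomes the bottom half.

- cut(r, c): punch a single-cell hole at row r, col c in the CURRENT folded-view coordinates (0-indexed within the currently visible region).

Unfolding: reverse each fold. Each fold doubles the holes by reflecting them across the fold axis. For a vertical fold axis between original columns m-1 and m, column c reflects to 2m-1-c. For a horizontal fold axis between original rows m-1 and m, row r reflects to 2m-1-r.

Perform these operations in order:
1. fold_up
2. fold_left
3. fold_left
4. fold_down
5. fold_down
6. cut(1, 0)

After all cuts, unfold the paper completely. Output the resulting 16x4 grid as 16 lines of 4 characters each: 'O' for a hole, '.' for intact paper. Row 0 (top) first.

Op 1 fold_up: fold axis h@8; visible region now rows[0,8) x cols[0,4) = 8x4
Op 2 fold_left: fold axis v@2; visible region now rows[0,8) x cols[0,2) = 8x2
Op 3 fold_left: fold axis v@1; visible region now rows[0,8) x cols[0,1) = 8x1
Op 4 fold_down: fold axis h@4; visible region now rows[4,8) x cols[0,1) = 4x1
Op 5 fold_down: fold axis h@6; visible region now rows[6,8) x cols[0,1) = 2x1
Op 6 cut(1, 0): punch at orig (7,0); cuts so far [(7, 0)]; region rows[6,8) x cols[0,1) = 2x1
Unfold 1 (reflect across h@6): 2 holes -> [(4, 0), (7, 0)]
Unfold 2 (reflect across h@4): 4 holes -> [(0, 0), (3, 0), (4, 0), (7, 0)]
Unfold 3 (reflect across v@1): 8 holes -> [(0, 0), (0, 1), (3, 0), (3, 1), (4, 0), (4, 1), (7, 0), (7, 1)]
Unfold 4 (reflect across v@2): 16 holes -> [(0, 0), (0, 1), (0, 2), (0, 3), (3, 0), (3, 1), (3, 2), (3, 3), (4, 0), (4, 1), (4, 2), (4, 3), (7, 0), (7, 1), (7, 2), (7, 3)]
Unfold 5 (reflect across h@8): 32 holes -> [(0, 0), (0, 1), (0, 2), (0, 3), (3, 0), (3, 1), (3, 2), (3, 3), (4, 0), (4, 1), (4, 2), (4, 3), (7, 0), (7, 1), (7, 2), (7, 3), (8, 0), (8, 1), (8, 2), (8, 3), (11, 0), (11, 1), (11, 2), (11, 3), (12, 0), (12, 1), (12, 2), (12, 3), (15, 0), (15, 1), (15, 2), (15, 3)]

Answer: OOOO
....
....
OOOO
OOOO
....
....
OOOO
OOOO
....
....
OOOO
OOOO
....
....
OOOO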